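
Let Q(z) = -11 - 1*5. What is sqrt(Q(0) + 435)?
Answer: sqrt(419) ≈ 20.469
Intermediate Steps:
Q(z) = -16 (Q(z) = -11 - 5 = -16)
sqrt(Q(0) + 435) = sqrt(-16 + 435) = sqrt(419)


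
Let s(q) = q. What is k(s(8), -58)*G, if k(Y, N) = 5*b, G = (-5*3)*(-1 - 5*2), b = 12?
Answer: 9900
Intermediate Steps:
G = 165 (G = -15*(-1 - 10) = -15*(-11) = 165)
k(Y, N) = 60 (k(Y, N) = 5*12 = 60)
k(s(8), -58)*G = 60*165 = 9900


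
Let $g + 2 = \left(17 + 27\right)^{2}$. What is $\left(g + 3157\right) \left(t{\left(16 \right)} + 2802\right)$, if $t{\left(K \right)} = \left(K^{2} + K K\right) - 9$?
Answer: $16825755$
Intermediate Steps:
$t{\left(K \right)} = -9 + 2 K^{2}$ ($t{\left(K \right)} = \left(K^{2} + K^{2}\right) - 9 = 2 K^{2} - 9 = -9 + 2 K^{2}$)
$g = 1934$ ($g = -2 + \left(17 + 27\right)^{2} = -2 + 44^{2} = -2 + 1936 = 1934$)
$\left(g + 3157\right) \left(t{\left(16 \right)} + 2802\right) = \left(1934 + 3157\right) \left(\left(-9 + 2 \cdot 16^{2}\right) + 2802\right) = 5091 \left(\left(-9 + 2 \cdot 256\right) + 2802\right) = 5091 \left(\left(-9 + 512\right) + 2802\right) = 5091 \left(503 + 2802\right) = 5091 \cdot 3305 = 16825755$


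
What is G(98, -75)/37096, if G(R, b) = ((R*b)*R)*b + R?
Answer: 27011299/18548 ≈ 1456.3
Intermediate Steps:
G(R, b) = R + R²*b² (G(R, b) = (b*R²)*b + R = R²*b² + R = R + R²*b²)
G(98, -75)/37096 = (98*(1 + 98*(-75)²))/37096 = (98*(1 + 98*5625))*(1/37096) = (98*(1 + 551250))*(1/37096) = (98*551251)*(1/37096) = 54022598*(1/37096) = 27011299/18548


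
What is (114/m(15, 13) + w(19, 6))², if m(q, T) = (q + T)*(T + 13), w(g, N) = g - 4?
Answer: 30437289/132496 ≈ 229.72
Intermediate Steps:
w(g, N) = -4 + g
m(q, T) = (13 + T)*(T + q) (m(q, T) = (T + q)*(13 + T) = (13 + T)*(T + q))
(114/m(15, 13) + w(19, 6))² = (114/(13² + 13*13 + 13*15 + 13*15) + (-4 + 19))² = (114/(169 + 169 + 195 + 195) + 15)² = (114/728 + 15)² = (114*(1/728) + 15)² = (57/364 + 15)² = (5517/364)² = 30437289/132496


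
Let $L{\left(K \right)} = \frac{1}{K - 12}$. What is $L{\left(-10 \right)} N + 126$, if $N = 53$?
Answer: $\frac{2719}{22} \approx 123.59$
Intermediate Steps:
$L{\left(K \right)} = \frac{1}{-12 + K}$
$L{\left(-10 \right)} N + 126 = \frac{1}{-12 - 10} \cdot 53 + 126 = \frac{1}{-22} \cdot 53 + 126 = \left(- \frac{1}{22}\right) 53 + 126 = - \frac{53}{22} + 126 = \frac{2719}{22}$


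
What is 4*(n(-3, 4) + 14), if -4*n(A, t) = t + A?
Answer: 55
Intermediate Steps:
n(A, t) = -A/4 - t/4 (n(A, t) = -(t + A)/4 = -(A + t)/4 = -A/4 - t/4)
4*(n(-3, 4) + 14) = 4*((-¼*(-3) - ¼*4) + 14) = 4*((¾ - 1) + 14) = 4*(-¼ + 14) = 4*(55/4) = 55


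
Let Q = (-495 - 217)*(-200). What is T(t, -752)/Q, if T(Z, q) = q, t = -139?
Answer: -47/8900 ≈ -0.0052809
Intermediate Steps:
Q = 142400 (Q = -712*(-200) = 142400)
T(t, -752)/Q = -752/142400 = -752*1/142400 = -47/8900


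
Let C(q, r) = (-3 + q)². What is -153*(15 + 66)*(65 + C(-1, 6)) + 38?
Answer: -1003795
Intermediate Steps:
-153*(15 + 66)*(65 + C(-1, 6)) + 38 = -153*(15 + 66)*(65 + (-3 - 1)²) + 38 = -12393*(65 + (-4)²) + 38 = -12393*(65 + 16) + 38 = -12393*81 + 38 = -153*6561 + 38 = -1003833 + 38 = -1003795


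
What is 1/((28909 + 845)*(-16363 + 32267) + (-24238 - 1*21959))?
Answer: 1/473161419 ≈ 2.1134e-9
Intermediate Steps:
1/((28909 + 845)*(-16363 + 32267) + (-24238 - 1*21959)) = 1/(29754*15904 + (-24238 - 21959)) = 1/(473207616 - 46197) = 1/473161419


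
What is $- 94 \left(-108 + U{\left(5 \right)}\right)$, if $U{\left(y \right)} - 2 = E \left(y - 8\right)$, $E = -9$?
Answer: $7426$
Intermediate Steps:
$U{\left(y \right)} = 74 - 9 y$ ($U{\left(y \right)} = 2 - 9 \left(y - 8\right) = 2 - 9 \left(-8 + y\right) = 2 - \left(-72 + 9 y\right) = 74 - 9 y$)
$- 94 \left(-108 + U{\left(5 \right)}\right) = - 94 \left(-108 + \left(74 - 45\right)\right) = - 94 \left(-108 + 29\right) = \left(-94\right) \left(-79\right) = 7426$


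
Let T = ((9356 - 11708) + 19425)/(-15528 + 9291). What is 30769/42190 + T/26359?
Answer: 80281533539/110096534790 ≈ 0.72919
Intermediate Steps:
T = -271/99 (T = (-2352 + 19425)/(-6237) = 17073*(-1/6237) = -271/99 ≈ -2.7374)
30769/42190 + T/26359 = 30769/42190 - 271/99/26359 = 30769*(1/42190) - 271/99*1/26359 = 30769/42190 - 271/2609541 = 80281533539/110096534790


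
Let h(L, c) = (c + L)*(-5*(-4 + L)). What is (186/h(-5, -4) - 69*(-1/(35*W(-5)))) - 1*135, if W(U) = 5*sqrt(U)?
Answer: -18287/135 - 69*I*sqrt(5)/875 ≈ -135.46 - 0.17633*I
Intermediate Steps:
h(L, c) = (20 - 5*L)*(L + c) (h(L, c) = (L + c)*(20 - 5*L) = (20 - 5*L)*(L + c))
(186/h(-5, -4) - 69*(-1/(35*W(-5)))) - 1*135 = (186/(-5*(-5)**2 + 20*(-5) + 20*(-4) - 5*(-5)*(-4)) - 69*I*sqrt(5)/875) - 1*135 = (186/(-5*25 - 100 - 80 - 100) - 69*I*sqrt(5)/875) - 135 = (186/(-125 - 100 - 80 - 100) - 69*I*sqrt(5)/875) - 135 = (186/(-405) - 69*I*sqrt(5)/875) - 135 = (186*(-1/405) - 69*I*sqrt(5)/875) - 135 = (-62/135 - 69*I*sqrt(5)/875) - 135 = -18287/135 - 69*I*sqrt(5)/875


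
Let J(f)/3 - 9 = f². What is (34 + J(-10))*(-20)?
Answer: -7220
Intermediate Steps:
J(f) = 27 + 3*f²
(34 + J(-10))*(-20) = (34 + (27 + 3*(-10)²))*(-20) = (34 + (27 + 3*100))*(-20) = (34 + (27 + 300))*(-20) = (34 + 327)*(-20) = 361*(-20) = -7220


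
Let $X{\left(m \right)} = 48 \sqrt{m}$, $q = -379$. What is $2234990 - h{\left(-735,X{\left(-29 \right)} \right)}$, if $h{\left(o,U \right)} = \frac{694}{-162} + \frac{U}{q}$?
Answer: $\frac{181034537}{81} + \frac{48 i \sqrt{29}}{379} \approx 2.235 \cdot 10^{6} + 0.68203 i$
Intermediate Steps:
$h{\left(o,U \right)} = - \frac{347}{81} - \frac{U}{379}$ ($h{\left(o,U \right)} = \frac{694}{-162} + \frac{U}{-379} = 694 \left(- \frac{1}{162}\right) + U \left(- \frac{1}{379}\right) = - \frac{347}{81} - \frac{U}{379}$)
$2234990 - h{\left(-735,X{\left(-29 \right)} \right)} = 2234990 - \left(- \frac{347}{81} - \frac{48 \sqrt{-29}}{379}\right) = 2234990 - \left(- \frac{347}{81} - \frac{48 i \sqrt{29}}{379}\right) = 2234990 + \left(\frac{347}{81} + \frac{48 i \sqrt{29}}{379}\right) = \frac{181034537}{81} + \frac{48 i \sqrt{29}}{379}$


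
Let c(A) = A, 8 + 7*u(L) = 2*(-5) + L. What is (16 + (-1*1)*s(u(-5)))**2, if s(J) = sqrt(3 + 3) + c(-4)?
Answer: (20 - sqrt(6))**2 ≈ 308.02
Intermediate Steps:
u(L) = -18/7 + L/7 (u(L) = -8/7 + (2*(-5) + L)/7 = -8/7 + (-10 + L)/7 = -8/7 + (-10/7 + L/7) = -18/7 + L/7)
s(J) = -4 + sqrt(6) (s(J) = sqrt(3 + 3) - 4 = sqrt(6) - 4 = -4 + sqrt(6))
(16 + (-1*1)*s(u(-5)))**2 = (16 + (-1*1)*(-4 + sqrt(6)))**2 = (16 - (-4 + sqrt(6)))**2 = (16 + (4 - sqrt(6)))**2 = (20 - sqrt(6))**2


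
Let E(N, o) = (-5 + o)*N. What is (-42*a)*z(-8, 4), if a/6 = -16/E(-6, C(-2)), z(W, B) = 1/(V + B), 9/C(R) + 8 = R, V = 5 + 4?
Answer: 6720/767 ≈ 8.7614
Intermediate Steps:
V = 9
C(R) = 9/(-8 + R)
E(N, o) = N*(-5 + o)
z(W, B) = 1/(9 + B)
a = -160/59 (a = 6*(-16*(-1/(6*(-5 + 9/(-8 - 2))))) = 6*(-16*(-1/(6*(-5 + 9/(-10))))) = 6*(-16*(-1/(6*(-5 + 9*(-1/10))))) = 6*(-16*(-1/(6*(-5 - 9/10)))) = 6*(-16/((-6*(-59/10)))) = 6*(-16/177/5) = 6*(-16*5/177) = 6*(-80/177) = -160/59 ≈ -2.7119)
(-42*a)*z(-8, 4) = (-42*(-160/59))/(9 + 4) = (6720/59)/13 = (6720/59)*(1/13) = 6720/767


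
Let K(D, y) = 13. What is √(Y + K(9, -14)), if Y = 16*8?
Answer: √141 ≈ 11.874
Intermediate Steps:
Y = 128
√(Y + K(9, -14)) = √(128 + 13) = √141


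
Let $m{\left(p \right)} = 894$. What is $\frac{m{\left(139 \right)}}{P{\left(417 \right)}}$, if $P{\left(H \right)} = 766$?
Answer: $\frac{447}{383} \approx 1.1671$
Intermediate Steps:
$\frac{m{\left(139 \right)}}{P{\left(417 \right)}} = \frac{894}{766} = 894 \cdot \frac{1}{766} = \frac{447}{383}$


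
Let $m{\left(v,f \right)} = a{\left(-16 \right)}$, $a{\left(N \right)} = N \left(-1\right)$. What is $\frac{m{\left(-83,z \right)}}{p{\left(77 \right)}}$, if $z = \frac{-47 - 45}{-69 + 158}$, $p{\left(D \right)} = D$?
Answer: $\frac{16}{77} \approx 0.20779$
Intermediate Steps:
$a{\left(N \right)} = - N$
$z = - \frac{92}{89} \approx -1.0337$
$m{\left(v,f \right)} = 16$ ($m{\left(v,f \right)} = \left(-1\right) \left(-16\right) = 16$)
$\frac{m{\left(-83,z \right)}}{p{\left(77 \right)}} = \frac{16}{77}$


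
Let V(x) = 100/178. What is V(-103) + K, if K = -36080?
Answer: -3211070/89 ≈ -36079.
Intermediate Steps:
V(x) = 50/89 (V(x) = 100*(1/178) = 50/89)
V(-103) + K = 50/89 - 36080 = -3211070/89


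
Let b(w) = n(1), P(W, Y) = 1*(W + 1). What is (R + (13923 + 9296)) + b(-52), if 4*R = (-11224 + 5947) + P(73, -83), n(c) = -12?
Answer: 87625/4 ≈ 21906.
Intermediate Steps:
P(W, Y) = 1 + W (P(W, Y) = 1*(1 + W) = 1 + W)
b(w) = -12
R = -5203/4 (R = ((-11224 + 5947) + (1 + 73))/4 = (-5277 + 74)/4 = (1/4)*(-5203) = -5203/4 ≈ -1300.8)
(R + (13923 + 9296)) + b(-52) = (-5203/4 + (13923 + 9296)) - 12 = (-5203/4 + 23219) - 12 = 87673/4 - 12 = 87625/4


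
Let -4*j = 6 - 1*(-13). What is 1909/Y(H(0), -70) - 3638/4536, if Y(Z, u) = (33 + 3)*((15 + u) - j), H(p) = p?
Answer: -282229/151956 ≈ -1.8573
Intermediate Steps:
j = -19/4 (j = -(6 - 1*(-13))/4 = -(6 + 13)/4 = -1/4*19 = -19/4 ≈ -4.7500)
Y(Z, u) = 711 + 36*u (Y(Z, u) = (33 + 3)*((15 + u) - 1*(-19/4)) = 36*((15 + u) + 19/4) = 36*(79/4 + u) = 711 + 36*u)
1909/Y(H(0), -70) - 3638/4536 = 1909/(711 + 36*(-70)) - 3638/4536 = 1909/(711 - 2520) - 3638*1/4536 = 1909/(-1809) - 1819/2268 = 1909*(-1/1809) - 1819/2268 = -1909/1809 - 1819/2268 = -282229/151956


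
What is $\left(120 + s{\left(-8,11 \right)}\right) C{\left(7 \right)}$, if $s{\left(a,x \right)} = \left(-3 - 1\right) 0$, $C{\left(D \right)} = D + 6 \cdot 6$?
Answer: $5160$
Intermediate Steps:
$C{\left(D \right)} = 36 + D$ ($C{\left(D \right)} = D + 36 = 36 + D$)
$s{\left(a,x \right)} = 0$ ($s{\left(a,x \right)} = \left(-4\right) 0 = 0$)
$\left(120 + s{\left(-8,11 \right)}\right) C{\left(7 \right)} = \left(120 + 0\right) \left(36 + 7\right) = 120 \cdot 43 = 5160$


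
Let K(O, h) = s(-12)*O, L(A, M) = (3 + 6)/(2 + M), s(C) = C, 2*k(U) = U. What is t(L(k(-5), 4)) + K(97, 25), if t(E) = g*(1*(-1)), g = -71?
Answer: -1093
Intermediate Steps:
k(U) = U/2
L(A, M) = 9/(2 + M)
K(O, h) = -12*O
t(E) = 71 (t(E) = -71*(-1) = 71)
t(L(k(-5), 4)) + K(97, 25) = 71 - 12*97 = 71 - 1164 = -1093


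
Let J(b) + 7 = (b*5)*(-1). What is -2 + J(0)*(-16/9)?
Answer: 94/9 ≈ 10.444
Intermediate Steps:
J(b) = -7 - 5*b (J(b) = -7 + (b*5)*(-1) = -7 + (5*b)*(-1) = -7 - 5*b)
-2 + J(0)*(-16/9) = -2 + (-7 - 5*0)*(-16/9) = -2 + (-7 + 0)*(-16*⅑) = -2 - 7*(-16/9) = -2 + 112/9 = 94/9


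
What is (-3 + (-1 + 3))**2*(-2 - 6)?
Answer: -8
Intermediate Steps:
(-3 + (-1 + 3))**2*(-2 - 6) = (-3 + 2)**2*(-8) = (-1)**2*(-8) = 1*(-8) = -8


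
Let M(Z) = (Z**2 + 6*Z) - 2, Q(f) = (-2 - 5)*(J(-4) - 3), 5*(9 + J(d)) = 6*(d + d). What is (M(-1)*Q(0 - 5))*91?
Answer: -481572/5 ≈ -96314.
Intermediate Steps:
J(d) = -9 + 12*d/5 (J(d) = -9 + (6*(d + d))/5 = -9 + (6*(2*d))/5 = -9 + (12*d)/5 = -9 + 12*d/5)
Q(f) = 756/5 (Q(f) = (-2 - 5)*((-9 + (12/5)*(-4)) - 3) = -7*((-9 - 48/5) - 3) = -7*(-93/5 - 3) = -7*(-108/5) = 756/5)
M(Z) = -2 + Z**2 + 6*Z
(M(-1)*Q(0 - 5))*91 = ((-2 + (-1)**2 + 6*(-1))*(756/5))*91 = ((-2 + 1 - 6)*(756/5))*91 = -7*756/5*91 = -5292/5*91 = -481572/5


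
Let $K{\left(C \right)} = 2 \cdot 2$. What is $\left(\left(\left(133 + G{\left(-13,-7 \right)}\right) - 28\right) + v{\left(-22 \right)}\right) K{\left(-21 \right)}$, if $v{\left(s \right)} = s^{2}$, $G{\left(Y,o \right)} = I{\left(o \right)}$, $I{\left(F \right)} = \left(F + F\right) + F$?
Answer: $2272$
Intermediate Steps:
$K{\left(C \right)} = 4$
$I{\left(F \right)} = 3 F$ ($I{\left(F \right)} = 2 F + F = 3 F$)
$G{\left(Y,o \right)} = 3 o$
$\left(\left(\left(133 + G{\left(-13,-7 \right)}\right) - 28\right) + v{\left(-22 \right)}\right) K{\left(-21 \right)} = \left(\left(\left(133 + 3 \left(-7\right)\right) - 28\right) + \left(-22\right)^{2}\right) 4 = \left(\left(\left(133 - 21\right) - 28\right) + 484\right) 4 = \left(\left(112 - 28\right) + 484\right) 4 = \left(84 + 484\right) 4 = 568 \cdot 4 = 2272$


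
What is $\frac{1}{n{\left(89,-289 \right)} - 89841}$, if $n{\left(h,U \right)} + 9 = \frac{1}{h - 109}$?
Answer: $- \frac{20}{1797001} \approx -1.113 \cdot 10^{-5}$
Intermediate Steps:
$n{\left(h,U \right)} = -9 + \frac{1}{-109 + h}$ ($n{\left(h,U \right)} = -9 + \frac{1}{h - 109} = -9 + \frac{1}{-109 + h}$)
$\frac{1}{n{\left(89,-289 \right)} - 89841} = \frac{1}{\frac{982 - 801}{-109 + 89} - 89841} = \frac{1}{\frac{982 - 801}{-20} - 89841} = \frac{1}{\left(- \frac{1}{20}\right) 181 - 89841} = \frac{1}{- \frac{181}{20} - 89841} = \frac{1}{- \frac{1797001}{20}} = - \frac{20}{1797001}$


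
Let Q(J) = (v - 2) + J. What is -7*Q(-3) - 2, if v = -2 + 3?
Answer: 26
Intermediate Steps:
v = 1
Q(J) = -1 + J (Q(J) = (1 - 2) + J = -1 + J)
-7*Q(-3) - 2 = -7*(-1 - 3) - 2 = -7*(-4) - 2 = 28 - 2 = 26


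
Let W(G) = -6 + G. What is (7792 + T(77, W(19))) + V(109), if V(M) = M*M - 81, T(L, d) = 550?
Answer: 20142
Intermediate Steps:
V(M) = -81 + M**2 (V(M) = M**2 - 81 = -81 + M**2)
(7792 + T(77, W(19))) + V(109) = (7792 + 550) + (-81 + 109**2) = 8342 + (-81 + 11881) = 8342 + 11800 = 20142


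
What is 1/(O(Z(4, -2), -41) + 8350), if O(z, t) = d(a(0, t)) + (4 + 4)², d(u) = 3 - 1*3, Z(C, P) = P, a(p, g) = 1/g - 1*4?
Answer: 1/8414 ≈ 0.00011885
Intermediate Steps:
a(p, g) = -4 + 1/g (a(p, g) = 1/g - 4 = -4 + 1/g)
d(u) = 0 (d(u) = 3 - 3 = 0)
O(z, t) = 64 (O(z, t) = 0 + (4 + 4)² = 0 + 8² = 0 + 64 = 64)
1/(O(Z(4, -2), -41) + 8350) = 1/(64 + 8350) = 1/8414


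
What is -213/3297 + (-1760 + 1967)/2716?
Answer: 4951/426412 ≈ 0.011611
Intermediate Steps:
-213/3297 + (-1760 + 1967)/2716 = -213*1/3297 + 207*(1/2716) = -71/1099 + 207/2716 = 4951/426412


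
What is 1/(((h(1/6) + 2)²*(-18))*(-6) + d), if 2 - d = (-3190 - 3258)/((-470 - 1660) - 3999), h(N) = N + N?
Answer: 6129/3609662 ≈ 0.0016979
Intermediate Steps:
h(N) = 2*N
d = 5810/6129 (d = 2 - (-3190 - 3258)/((-470 - 1660) - 3999) = 2 - (-6448)/(-2130 - 3999) = 2 - (-6448)/(-6129) = 2 - (-6448)*(-1)/6129 = 2 - 1*6448/6129 = 2 - 6448/6129 = 5810/6129 ≈ 0.94795)
1/(((h(1/6) + 2)²*(-18))*(-6) + d) = 1/(((2/6 + 2)²*(-18))*(-6) + 5810/6129) = 1/(((2*(⅙) + 2)²*(-18))*(-6) + 5810/6129) = 1/(((⅓ + 2)²*(-18))*(-6) + 5810/6129) = 1/(((7/3)²*(-18))*(-6) + 5810/6129) = 1/(((49/9)*(-18))*(-6) + 5810/6129) = 1/(-98*(-6) + 5810/6129) = 1/(588 + 5810/6129) = 1/(3609662/6129) = 6129/3609662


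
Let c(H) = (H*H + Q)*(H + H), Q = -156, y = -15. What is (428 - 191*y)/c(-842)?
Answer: -3293/1193632672 ≈ -2.7588e-6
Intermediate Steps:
c(H) = 2*H*(-156 + H**2) (c(H) = (H*H - 156)*(H + H) = (H**2 - 156)*(2*H) = (-156 + H**2)*(2*H) = 2*H*(-156 + H**2))
(428 - 191*y)/c(-842) = (428 - 191*(-15))/((2*(-842)*(-156 + (-842)**2))) = (428 + 2865)/((2*(-842)*(-156 + 708964))) = 3293/((2*(-842)*708808)) = 3293/(-1193632672) = 3293*(-1/1193632672) = -3293/1193632672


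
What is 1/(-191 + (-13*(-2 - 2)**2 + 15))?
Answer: -1/384 ≈ -0.0026042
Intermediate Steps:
1/(-191 + (-13*(-2 - 2)**2 + 15)) = 1/(-191 + (-13*(-4)**2 + 15)) = 1/(-191 + (-13*16 + 15)) = 1/(-191 + (-208 + 15)) = 1/(-191 - 193) = 1/(-384) = -1/384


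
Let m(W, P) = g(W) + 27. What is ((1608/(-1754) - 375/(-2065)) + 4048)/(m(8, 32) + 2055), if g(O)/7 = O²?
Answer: 133265761/83306230 ≈ 1.5997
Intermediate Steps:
g(O) = 7*O²
m(W, P) = 27 + 7*W² (m(W, P) = 7*W² + 27 = 27 + 7*W²)
((1608/(-1754) - 375/(-2065)) + 4048)/(m(8, 32) + 2055) = ((1608/(-1754) - 375/(-2065)) + 4048)/((27 + 7*8²) + 2055) = ((1608*(-1/1754) - 375*(-1/2065)) + 4048)/((27 + 7*64) + 2055) = ((-804/877 + 75/413) + 4048)/((27 + 448) + 2055) = (-266277/362201 + 4048)/(475 + 2055) = (1465923371/362201)/2530 = (1465923371/362201)*(1/2530) = 133265761/83306230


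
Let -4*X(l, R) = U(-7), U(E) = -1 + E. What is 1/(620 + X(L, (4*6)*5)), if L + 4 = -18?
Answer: 1/622 ≈ 0.0016077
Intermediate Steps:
L = -22 (L = -4 - 18 = -22)
X(l, R) = 2 (X(l, R) = -(-1 - 7)/4 = -¼*(-8) = 2)
1/(620 + X(L, (4*6)*5)) = 1/(620 + 2) = 1/622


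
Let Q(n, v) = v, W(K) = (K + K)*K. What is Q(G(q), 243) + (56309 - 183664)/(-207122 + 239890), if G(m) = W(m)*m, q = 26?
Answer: 7835269/32768 ≈ 239.11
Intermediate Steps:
W(K) = 2*K**2 (W(K) = (2*K)*K = 2*K**2)
G(m) = 2*m**3 (G(m) = (2*m**2)*m = 2*m**3)
Q(G(q), 243) + (56309 - 183664)/(-207122 + 239890) = 243 + (56309 - 183664)/(-207122 + 239890) = 243 - 127355/32768 = 7835269/32768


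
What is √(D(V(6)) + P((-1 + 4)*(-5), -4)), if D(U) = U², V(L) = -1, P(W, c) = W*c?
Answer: √61 ≈ 7.8102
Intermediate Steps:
√(D(V(6)) + P((-1 + 4)*(-5), -4)) = √((-1)² + ((-1 + 4)*(-5))*(-4)) = √(1 + (3*(-5))*(-4)) = √(1 - 15*(-4)) = √(1 + 60) = √61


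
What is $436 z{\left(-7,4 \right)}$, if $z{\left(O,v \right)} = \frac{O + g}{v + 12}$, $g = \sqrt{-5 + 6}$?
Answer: $- \frac{327}{2} \approx -163.5$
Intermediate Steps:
$g = 1$ ($g = \sqrt{1} = 1$)
$z{\left(O,v \right)} = \frac{1 + O}{12 + v}$ ($z{\left(O,v \right)} = \frac{O + 1}{v + 12} = \frac{1 + O}{12 + v}$)
$436 z{\left(-7,4 \right)} = 436 \frac{1 - 7}{12 + 4} = 436 \cdot \frac{1}{16} \left(-6\right) = 436 \left(- \frac{3}{8}\right) = - \frac{327}{2}$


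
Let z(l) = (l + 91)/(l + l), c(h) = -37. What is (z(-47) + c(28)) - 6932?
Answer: -327565/47 ≈ -6969.5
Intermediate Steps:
z(l) = (91 + l)/(2*l) (z(l) = (91 + l)/((2*l)) = (91 + l)*(1/(2*l)) = (91 + l)/(2*l))
(z(-47) + c(28)) - 6932 = ((½)*(91 - 47)/(-47) - 37) - 6932 = ((½)*(-1/47)*44 - 37) - 6932 = (-22/47 - 37) - 6932 = -1761/47 - 6932 = -327565/47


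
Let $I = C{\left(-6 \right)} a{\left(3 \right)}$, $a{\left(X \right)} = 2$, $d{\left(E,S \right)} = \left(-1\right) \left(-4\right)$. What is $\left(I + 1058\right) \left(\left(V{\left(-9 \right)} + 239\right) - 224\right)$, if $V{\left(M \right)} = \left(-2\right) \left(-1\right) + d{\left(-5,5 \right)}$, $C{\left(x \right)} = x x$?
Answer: $23730$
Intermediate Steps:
$d{\left(E,S \right)} = 4$
$C{\left(x \right)} = x^{2}$
$V{\left(M \right)} = 6$ ($V{\left(M \right)} = \left(-2\right) \left(-1\right) + 4 = 2 + 4 = 6$)
$I = 72$ ($I = \left(-6\right)^{2} \cdot 2 = 36 \cdot 2 = 72$)
$\left(I + 1058\right) \left(\left(V{\left(-9 \right)} + 239\right) - 224\right) = \left(72 + 1058\right) \left(\left(6 + 239\right) - 224\right) = 1130 \left(245 - 224\right) = 1130 \cdot 21 = 23730$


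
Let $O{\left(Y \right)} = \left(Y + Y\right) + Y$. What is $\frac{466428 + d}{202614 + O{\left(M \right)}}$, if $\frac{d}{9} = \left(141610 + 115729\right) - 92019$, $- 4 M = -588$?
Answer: $\frac{651436}{67685} \approx 9.6245$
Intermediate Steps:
$M = 147$ ($M = \left(- \frac{1}{4}\right) \left(-588\right) = 147$)
$O{\left(Y \right)} = 3 Y$ ($O{\left(Y \right)} = 2 Y + Y = 3 Y$)
$d = 1487880$ ($d = 9 \left(\left(141610 + 115729\right) - 92019\right) = 9 \left(257339 - 92019\right) = 9 \cdot 165320 = 1487880$)
$\frac{466428 + d}{202614 + O{\left(M \right)}} = \frac{466428 + 1487880}{202614 + 3 \cdot 147} = \frac{1954308}{202614 + 441} = \frac{1954308}{203055} = 1954308 \cdot \frac{1}{203055} = \frac{651436}{67685}$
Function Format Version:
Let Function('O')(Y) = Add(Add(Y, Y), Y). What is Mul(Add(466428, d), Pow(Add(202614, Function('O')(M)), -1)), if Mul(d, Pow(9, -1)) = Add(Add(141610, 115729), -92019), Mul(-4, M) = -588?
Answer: Rational(651436, 67685) ≈ 9.6245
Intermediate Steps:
M = 147 (M = Mul(Rational(-1, 4), -588) = 147)
Function('O')(Y) = Mul(3, Y) (Function('O')(Y) = Add(Mul(2, Y), Y) = Mul(3, Y))
d = 1487880 (d = Mul(9, Add(Add(141610, 115729), -92019)) = Mul(9, Add(257339, -92019)) = Mul(9, 165320) = 1487880)
Mul(Add(466428, d), Pow(Add(202614, Function('O')(M)), -1)) = Mul(Add(466428, 1487880), Pow(Add(202614, Mul(3, 147)), -1)) = Mul(1954308, Pow(Add(202614, 441), -1)) = Mul(1954308, Pow(203055, -1)) = Mul(1954308, Rational(1, 203055)) = Rational(651436, 67685)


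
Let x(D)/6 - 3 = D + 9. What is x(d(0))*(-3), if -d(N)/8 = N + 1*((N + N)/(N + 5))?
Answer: -216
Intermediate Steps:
d(N) = -8*N - 16*N/(5 + N) (d(N) = -8*(N + 1*((N + N)/(N + 5))) = -8*(N + 1*((2*N)/(5 + N))) = -8*(N + 1*(2*N/(5 + N))) = -8*(N + 2*N/(5 + N)) = -8*N - 16*N/(5 + N))
x(D) = 72 + 6*D (x(D) = 18 + 6*(D + 9) = 18 + 6*(9 + D) = 18 + (54 + 6*D) = 72 + 6*D)
x(d(0))*(-3) = (72 + 6*(-8*0*(7 + 0)/(5 + 0)))*(-3) = (72 + 6*(-8*0*7/5))*(-3) = (72 + 6*(-8*0*1/5*7))*(-3) = (72 + 6*0)*(-3) = (72 + 0)*(-3) = 72*(-3) = -216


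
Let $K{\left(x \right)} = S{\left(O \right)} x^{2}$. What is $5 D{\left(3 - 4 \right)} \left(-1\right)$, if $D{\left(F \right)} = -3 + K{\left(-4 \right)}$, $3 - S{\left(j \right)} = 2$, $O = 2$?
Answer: $-65$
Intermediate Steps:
$S{\left(j \right)} = 1$ ($S{\left(j \right)} = 3 - 2 = 1$)
$K{\left(x \right)} = x^{2}$ ($K{\left(x \right)} = 1 x^{2} = x^{2}$)
$D{\left(F \right)} = 13$ ($D{\left(F \right)} = -3 + \left(-4\right)^{2} = -3 + 16 = 13$)
$5 D{\left(3 - 4 \right)} \left(-1\right) = 5 \cdot 13 \left(-1\right) = 65 \left(-1\right) = -65$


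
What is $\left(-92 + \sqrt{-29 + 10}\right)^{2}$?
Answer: $\left(92 - i \sqrt{19}\right)^{2} \approx 8445.0 - 802.04 i$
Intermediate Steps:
$\left(-92 + \sqrt{-29 + 10}\right)^{2} = \left(-92 + \sqrt{-19}\right)^{2} = \left(-92 + i \sqrt{19}\right)^{2}$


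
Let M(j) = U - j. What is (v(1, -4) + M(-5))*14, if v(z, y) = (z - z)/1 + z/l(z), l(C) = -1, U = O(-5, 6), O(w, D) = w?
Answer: -14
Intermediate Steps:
U = -5
M(j) = -5 - j
v(z, y) = -z (v(z, y) = (z - z)/1 + z/(-1) = 0*1 + z*(-1) = 0 - z = -z)
(v(1, -4) + M(-5))*14 = (-1*1 + (-5 - 1*(-5)))*14 = (-1 + (-5 + 5))*14 = (-1 + 0)*14 = -1*14 = -14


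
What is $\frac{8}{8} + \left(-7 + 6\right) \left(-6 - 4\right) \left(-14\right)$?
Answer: $-139$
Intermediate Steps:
$\frac{8}{8} + \left(-7 + 6\right) \left(-6 - 4\right) \left(-14\right) = 8 \cdot \frac{1}{8} + \left(-1\right) \left(-10\right) \left(-14\right) = 1 + 10 \left(-14\right) = 1 - 140 = -139$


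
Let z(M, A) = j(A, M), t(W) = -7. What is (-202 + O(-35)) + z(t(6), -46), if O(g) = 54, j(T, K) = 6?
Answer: -142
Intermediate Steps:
z(M, A) = 6
(-202 + O(-35)) + z(t(6), -46) = (-202 + 54) + 6 = -148 + 6 = -142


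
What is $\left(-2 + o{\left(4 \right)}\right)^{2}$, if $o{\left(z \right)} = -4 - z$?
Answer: $100$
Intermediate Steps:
$\left(-2 + o{\left(4 \right)}\right)^{2} = \left(-2 - 8\right)^{2} = \left(-10\right)^{2} = 100$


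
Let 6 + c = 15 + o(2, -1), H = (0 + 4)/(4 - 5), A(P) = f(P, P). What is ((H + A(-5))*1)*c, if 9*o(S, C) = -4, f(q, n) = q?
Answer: -77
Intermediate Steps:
o(S, C) = -4/9 (o(S, C) = (⅑)*(-4) = -4/9)
A(P) = P
H = -4 (H = 4/(-1) = 4*(-1) = -4)
c = 77/9 (c = -6 + (15 - 4/9) = -6 + 131/9 = 77/9 ≈ 8.5556)
((H + A(-5))*1)*c = ((-4 - 5)*1)*(77/9) = -9*1*(77/9) = -9*77/9 = -77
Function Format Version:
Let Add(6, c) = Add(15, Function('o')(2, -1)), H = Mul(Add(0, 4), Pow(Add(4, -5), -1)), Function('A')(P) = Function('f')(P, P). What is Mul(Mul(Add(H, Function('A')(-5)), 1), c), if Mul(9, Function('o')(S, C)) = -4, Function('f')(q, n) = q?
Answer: -77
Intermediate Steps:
Function('o')(S, C) = Rational(-4, 9) (Function('o')(S, C) = Mul(Rational(1, 9), -4) = Rational(-4, 9))
Function('A')(P) = P
H = -4 (H = Mul(4, Pow(-1, -1)) = Mul(4, -1) = -4)
c = Rational(77, 9) (c = Add(-6, Add(15, Rational(-4, 9))) = Add(-6, Rational(131, 9)) = Rational(77, 9) ≈ 8.5556)
Mul(Mul(Add(H, Function('A')(-5)), 1), c) = Mul(Mul(Add(-4, -5), 1), Rational(77, 9)) = Mul(Mul(-9, 1), Rational(77, 9)) = Mul(-9, Rational(77, 9)) = -77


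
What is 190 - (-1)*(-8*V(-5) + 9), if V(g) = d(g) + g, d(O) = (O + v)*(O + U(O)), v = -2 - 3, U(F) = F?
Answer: -561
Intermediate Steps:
v = -5
d(O) = 2*O*(-5 + O) (d(O) = (O - 5)*(O + O) = (-5 + O)*(2*O) = 2*O*(-5 + O))
V(g) = g + 2*g*(-5 + g) (V(g) = 2*g*(-5 + g) + g = g + 2*g*(-5 + g))
190 - (-1)*(-8*V(-5) + 9) = 190 - (-1)*(-(-40)*(-9 + 2*(-5)) + 9) = 190 - (-1)*(-(-40)*(-9 - 10) + 9) = 190 - (-1)*(-(-40)*(-19) + 9) = 190 - (-1)*(-8*95 + 9) = 190 - (-1)*(-760 + 9) = 190 - (-1)*(-751) = 190 - 1*751 = 190 - 751 = -561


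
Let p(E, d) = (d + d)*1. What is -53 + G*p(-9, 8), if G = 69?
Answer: 1051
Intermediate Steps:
p(E, d) = 2*d (p(E, d) = (2*d)*1 = 2*d)
-53 + G*p(-9, 8) = -53 + 69*(2*8) = -53 + 69*16 = -53 + 1104 = 1051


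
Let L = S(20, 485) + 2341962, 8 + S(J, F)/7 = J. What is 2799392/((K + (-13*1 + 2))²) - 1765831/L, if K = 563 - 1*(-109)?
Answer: 5784776189681/1023289080366 ≈ 5.6531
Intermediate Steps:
K = 672 (K = 563 + 109 = 672)
S(J, F) = -56 + 7*J
L = 2342046 (L = (-56 + 7*20) + 2341962 = (-56 + 140) + 2341962 = 84 + 2341962 = 2342046)
2799392/((K + (-13*1 + 2))²) - 1765831/L = 2799392/((672 + (-13*1 + 2))²) - 1765831/2342046 = 2799392/((672 + (-13 + 2))²) - 1765831*1/2342046 = 2799392/((672 - 11)²) - 1765831/2342046 = 2799392/(661²) - 1765831/2342046 = 2799392/436921 - 1765831/2342046 = 5784776189681/1023289080366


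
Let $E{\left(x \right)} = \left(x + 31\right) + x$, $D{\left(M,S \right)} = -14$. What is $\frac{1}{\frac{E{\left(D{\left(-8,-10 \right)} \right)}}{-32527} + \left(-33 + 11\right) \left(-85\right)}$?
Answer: $\frac{32527}{60825487} \approx 0.00053476$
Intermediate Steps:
$E{\left(x \right)} = 31 + 2 x$ ($E{\left(x \right)} = \left(31 + x\right) + x = 31 + 2 x$)
$\frac{1}{\frac{E{\left(D{\left(-8,-10 \right)} \right)}}{-32527} + \left(-33 + 11\right) \left(-85\right)} = \frac{1}{\frac{31 + 2 \left(-14\right)}{-32527} + \left(-33 + 11\right) \left(-85\right)} = \frac{1}{\left(31 - 28\right) \left(- \frac{1}{32527}\right) - -1870} = \frac{1}{3 \left(- \frac{1}{32527}\right) + 1870} = \frac{1}{- \frac{3}{32527} + 1870} = \frac{1}{\frac{60825487}{32527}} = \frac{32527}{60825487}$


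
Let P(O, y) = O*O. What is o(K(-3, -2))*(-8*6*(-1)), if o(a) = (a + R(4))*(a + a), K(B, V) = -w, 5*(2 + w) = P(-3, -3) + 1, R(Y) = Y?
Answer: 0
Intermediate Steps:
P(O, y) = O²
w = 0 (w = -2 + ((-3)² + 1)/5 = -2 + (9 + 1)/5 = -2 + (⅕)*10 = -2 + 2 = 0)
K(B, V) = 0 (K(B, V) = -1*0 = 0)
o(a) = 2*a*(4 + a) (o(a) = (a + 4)*(a + a) = (4 + a)*(2*a) = 2*a*(4 + a))
o(K(-3, -2))*(-8*6*(-1)) = (2*0*(4 + 0))*(-8*6*(-1)) = (2*0*4)*(-48*(-1)) = 0*48 = 0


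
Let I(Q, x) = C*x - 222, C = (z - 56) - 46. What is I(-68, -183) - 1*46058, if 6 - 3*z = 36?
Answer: -25784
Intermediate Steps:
z = -10 (z = 2 - ⅓*36 = 2 - 12 = -10)
C = -112 (C = (-10 - 56) - 46 = -66 - 46 = -112)
I(Q, x) = -222 - 112*x (I(Q, x) = -112*x - 222 = -222 - 112*x)
I(-68, -183) - 1*46058 = (-222 - 112*(-183)) - 1*46058 = (-222 + 20496) - 46058 = 20274 - 46058 = -25784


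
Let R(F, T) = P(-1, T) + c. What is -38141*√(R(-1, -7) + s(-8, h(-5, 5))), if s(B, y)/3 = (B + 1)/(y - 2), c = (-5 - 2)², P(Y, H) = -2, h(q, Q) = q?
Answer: -190705*√2 ≈ -2.6970e+5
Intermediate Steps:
c = 49 (c = (-7)² = 49)
R(F, T) = 47 (R(F, T) = -2 + 49 = 47)
s(B, y) = 3*(1 + B)/(-2 + y) (s(B, y) = 3*((B + 1)/(y - 2)) = 3*((1 + B)/(-2 + y)) = 3*(1 + B)/(-2 + y))
-38141*√(R(-1, -7) + s(-8, h(-5, 5))) = -38141*√(47 + 3*(1 - 8)/(-2 - 5)) = -38141*√(47 + 3*(-7)/(-7)) = -38141*√(47 + 3*(-⅐)*(-7)) = -38141*√(47 + 3) = -190705*√2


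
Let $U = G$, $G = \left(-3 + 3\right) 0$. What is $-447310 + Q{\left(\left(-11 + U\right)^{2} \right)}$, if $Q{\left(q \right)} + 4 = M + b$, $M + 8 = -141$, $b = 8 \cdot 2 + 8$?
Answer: $-447439$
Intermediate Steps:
$G = 0$ ($G = 0 \cdot 0 = 0$)
$U = 0$
$b = 24$ ($b = 16 + 8 = 24$)
$M = -149$ ($M = -8 - 141 = -149$)
$Q{\left(q \right)} = -129$ ($Q{\left(q \right)} = -4 + \left(-149 + 24\right) = -4 - 125 = -129$)
$-447310 + Q{\left(\left(-11 + U\right)^{2} \right)} = -447310 - 129 = -447439$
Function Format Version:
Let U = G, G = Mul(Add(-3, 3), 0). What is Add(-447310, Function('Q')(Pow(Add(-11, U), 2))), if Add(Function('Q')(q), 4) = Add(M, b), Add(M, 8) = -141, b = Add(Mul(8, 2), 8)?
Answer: -447439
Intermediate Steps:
G = 0 (G = Mul(0, 0) = 0)
U = 0
b = 24 (b = Add(16, 8) = 24)
M = -149 (M = Add(-8, -141) = -149)
Function('Q')(q) = -129 (Function('Q')(q) = Add(-4, Add(-149, 24)) = Add(-4, -125) = -129)
Add(-447310, Function('Q')(Pow(Add(-11, U), 2))) = Add(-447310, -129) = -447439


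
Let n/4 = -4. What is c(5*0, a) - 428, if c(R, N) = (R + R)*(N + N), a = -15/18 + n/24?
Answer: -428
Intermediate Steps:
n = -16 (n = 4*(-4) = -16)
a = -3/2 (a = -15/18 - 16/24 = -15*1/18 - 16*1/24 = -⅚ - ⅔ = -3/2 ≈ -1.5000)
c(R, N) = 4*N*R (c(R, N) = (2*R)*(2*N) = 4*N*R)
c(5*0, a) - 428 = 4*(-3/2)*(5*0) - 428 = 4*(-3/2)*0 - 428 = 0 - 428 = -428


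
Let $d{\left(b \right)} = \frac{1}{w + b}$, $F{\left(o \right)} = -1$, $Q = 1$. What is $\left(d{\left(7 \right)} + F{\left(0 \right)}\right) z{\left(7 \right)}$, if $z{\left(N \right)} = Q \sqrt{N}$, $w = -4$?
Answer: $- \frac{2 \sqrt{7}}{3} \approx -1.7638$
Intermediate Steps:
$z{\left(N \right)} = \sqrt{N}$ ($z{\left(N \right)} = 1 \sqrt{N} = \sqrt{N}$)
$d{\left(b \right)} = \frac{1}{-4 + b}$
$\left(d{\left(7 \right)} + F{\left(0 \right)}\right) z{\left(7 \right)} = \left(\frac{1}{-4 + 7} - 1\right) \sqrt{7} = \left(\frac{1}{3} - 1\right) \sqrt{7} = - \frac{2 \sqrt{7}}{3}$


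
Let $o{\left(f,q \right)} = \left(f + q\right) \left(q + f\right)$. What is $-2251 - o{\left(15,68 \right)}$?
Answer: $-9140$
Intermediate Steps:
$o{\left(f,q \right)} = \left(f + q\right)^{2}$ ($o{\left(f,q \right)} = \left(f + q\right) \left(f + q\right) = \left(f + q\right)^{2}$)
$-2251 - o{\left(15,68 \right)} = -2251 - \left(15 + 68\right)^{2} = -2251 - 83^{2} = -2251 - 6889 = -9140$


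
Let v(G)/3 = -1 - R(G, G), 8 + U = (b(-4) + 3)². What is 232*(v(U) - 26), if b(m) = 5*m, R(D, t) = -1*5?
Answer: -3248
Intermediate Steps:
R(D, t) = -5
U = 281 (U = -8 + (5*(-4) + 3)² = -8 + (-20 + 3)² = -8 + (-17)² = -8 + 289 = 281)
v(G) = 12 (v(G) = 3*(-1 - 1*(-5)) = 3*(-1 + 5) = 3*4 = 12)
232*(v(U) - 26) = 232*(12 - 26) = 232*(-14) = -3248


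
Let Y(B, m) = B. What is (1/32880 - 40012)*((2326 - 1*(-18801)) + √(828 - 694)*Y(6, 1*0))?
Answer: -27794566247993/32880 - 1315594559*√134/5480 ≈ -8.4811e+8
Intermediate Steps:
(1/32880 - 40012)*((2326 - 1*(-18801)) + √(828 - 694)*Y(6, 1*0)) = (1/32880 - 40012)*((2326 - 1*(-18801)) + √(828 - 694)*6) = (1/32880 - 40012)*((2326 + 18801) + √134*6) = -1315594559*(21127 + 6*√134)/32880 = -27794566247993/32880 - 1315594559*√134/5480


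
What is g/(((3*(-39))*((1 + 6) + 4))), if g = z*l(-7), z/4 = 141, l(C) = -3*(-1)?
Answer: -188/143 ≈ -1.3147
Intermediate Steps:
l(C) = 3
z = 564 (z = 4*141 = 564)
g = 1692 (g = 564*3 = 1692)
g/(((3*(-39))*((1 + 6) + 4))) = 1692/(((3*(-39))*((1 + 6) + 4))) = 1692/((-117*(7 + 4))) = 1692/((-117*11)) = 1692/(-1287) = 1692*(-1/1287) = -188/143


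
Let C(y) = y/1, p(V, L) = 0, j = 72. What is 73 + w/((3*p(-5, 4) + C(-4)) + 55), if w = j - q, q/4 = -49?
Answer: 3991/51 ≈ 78.255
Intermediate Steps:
q = -196 (q = 4*(-49) = -196)
C(y) = y (C(y) = y*1 = y)
w = 268 (w = 72 - 1*(-196) = 72 + 196 = 268)
73 + w/((3*p(-5, 4) + C(-4)) + 55) = 73 + 268/((3*0 - 4) + 55) = 73 + 268/((0 - 4) + 55) = 73 + 268/(-4 + 55) = 73 + 268/51 = 3991/51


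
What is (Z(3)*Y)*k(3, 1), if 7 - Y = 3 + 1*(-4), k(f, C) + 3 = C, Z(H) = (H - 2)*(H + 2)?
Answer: -80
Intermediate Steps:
Z(H) = (-2 + H)*(2 + H)
k(f, C) = -3 + C
Y = 8 (Y = 7 - (3 + 1*(-4)) = 7 - (3 - 4) = 7 - 1*(-1) = 7 + 1 = 8)
(Z(3)*Y)*k(3, 1) = ((-4 + 3²)*8)*(-3 + 1) = ((-4 + 9)*8)*(-2) = (5*8)*(-2) = 40*(-2) = -80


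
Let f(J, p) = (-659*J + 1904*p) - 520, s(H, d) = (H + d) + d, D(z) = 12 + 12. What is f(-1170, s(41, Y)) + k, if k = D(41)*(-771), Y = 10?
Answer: 868150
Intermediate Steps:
D(z) = 24
s(H, d) = H + 2*d
f(J, p) = -520 - 659*J + 1904*p
k = -18504 (k = 24*(-771) = -18504)
f(-1170, s(41, Y)) + k = (-520 - 659*(-1170) + 1904*(41 + 2*10)) - 18504 = (-520 + 771030 + 1904*(41 + 20)) - 18504 = (-520 + 771030 + 1904*61) - 18504 = (-520 + 771030 + 116144) - 18504 = 886654 - 18504 = 868150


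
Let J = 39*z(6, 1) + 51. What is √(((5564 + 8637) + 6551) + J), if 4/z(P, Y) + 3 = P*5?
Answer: √187279/3 ≈ 144.25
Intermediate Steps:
z(P, Y) = 4/(-3 + 5*P) (z(P, Y) = 4/(-3 + P*5) = 4/(-3 + 5*P))
J = 511/9 (J = 39*(4/(-3 + 5*6)) + 51 = 39*(4/(-3 + 30)) + 51 = 39*(4/27) + 51 = 52/9 + 51 = 511/9 ≈ 56.778)
√(((5564 + 8637) + 6551) + J) = √(((5564 + 8637) + 6551) + 511/9) = √((14201 + 6551) + 511/9) = √(20752 + 511/9) = √(187279/9) = √187279/3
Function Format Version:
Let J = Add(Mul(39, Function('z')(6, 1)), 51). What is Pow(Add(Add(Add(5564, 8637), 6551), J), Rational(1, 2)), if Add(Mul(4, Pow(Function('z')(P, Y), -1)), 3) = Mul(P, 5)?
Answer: Mul(Rational(1, 3), Pow(187279, Rational(1, 2))) ≈ 144.25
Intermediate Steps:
Function('z')(P, Y) = Mul(4, Pow(Add(-3, Mul(5, P)), -1)) (Function('z')(P, Y) = Mul(4, Pow(Add(-3, Mul(P, 5)), -1)) = Mul(4, Pow(Add(-3, Mul(5, P)), -1)))
J = Rational(511, 9) (J = Add(Mul(39, Mul(4, Pow(Add(-3, Mul(5, 6)), -1))), 51) = Add(Mul(39, Mul(4, Pow(Add(-3, 30), -1))), 51) = Add(Mul(39, Mul(4, Pow(27, -1))), 51) = Add(Mul(39, Mul(4, Rational(1, 27))), 51) = Add(Mul(39, Rational(4, 27)), 51) = Add(Rational(52, 9), 51) = Rational(511, 9) ≈ 56.778)
Pow(Add(Add(Add(5564, 8637), 6551), J), Rational(1, 2)) = Pow(Add(Add(Add(5564, 8637), 6551), Rational(511, 9)), Rational(1, 2)) = Pow(Add(Add(14201, 6551), Rational(511, 9)), Rational(1, 2)) = Pow(Add(20752, Rational(511, 9)), Rational(1, 2)) = Pow(Rational(187279, 9), Rational(1, 2)) = Mul(Rational(1, 3), Pow(187279, Rational(1, 2)))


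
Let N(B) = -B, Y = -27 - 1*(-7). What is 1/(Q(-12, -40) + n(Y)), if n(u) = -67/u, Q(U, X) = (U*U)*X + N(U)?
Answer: -20/114893 ≈ -0.00017407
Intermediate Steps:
Y = -20 (Y = -27 + 7 = -20)
Q(U, X) = -U + X*U² (Q(U, X) = (U*U)*X - U = U²*X - U = X*U² - U = -U + X*U²)
1/(Q(-12, -40) + n(Y)) = 1/(-12*(-1 - 12*(-40)) - 67/(-20)) = 1/(-12*(-1 + 480) - 67*(-1/20)) = 1/(-12*479 + 67/20) = 1/(-5748 + 67/20) = 1/(-114893/20) = -20/114893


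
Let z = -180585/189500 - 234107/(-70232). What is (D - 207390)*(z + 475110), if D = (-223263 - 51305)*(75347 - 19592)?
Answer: -484005420985218038650797/66544820 ≈ -7.2734e+15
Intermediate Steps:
D = -15308538840 (D = -274568*55755 = -15308538840)
z = 1584021539/665448200 (z = -180585*1/189500 - 234107*(-1/70232) = -36117/37900 + 234107/70232 = 1584021539/665448200 ≈ 2.3804)
(D - 207390)*(z + 475110) = (-15308538840 - 207390)*(1584021539/665448200 + 475110) = -15308746230*316162678323539/665448200 = -484005420985218038650797/66544820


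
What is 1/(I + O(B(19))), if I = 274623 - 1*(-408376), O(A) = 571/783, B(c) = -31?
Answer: 783/534788788 ≈ 1.4641e-6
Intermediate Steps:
O(A) = 571/783 (O(A) = 571*(1/783) = 571/783)
I = 682999 (I = 274623 + 408376 = 682999)
1/(I + O(B(19))) = 1/(682999 + 571/783) = 1/(534788788/783) = 783/534788788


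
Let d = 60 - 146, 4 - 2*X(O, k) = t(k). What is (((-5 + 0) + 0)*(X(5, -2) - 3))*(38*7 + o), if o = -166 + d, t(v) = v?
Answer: 0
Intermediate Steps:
X(O, k) = 2 - k/2
d = -86
o = -252 (o = -166 - 86 = -252)
(((-5 + 0) + 0)*(X(5, -2) - 3))*(38*7 + o) = (((-5 + 0) + 0)*((2 - ½*(-2)) - 3))*(38*7 - 252) = ((-5 + 0)*((2 + 1) - 3))*(266 - 252) = -5*(3 - 3)*14 = -5*0*14 = 0*14 = 0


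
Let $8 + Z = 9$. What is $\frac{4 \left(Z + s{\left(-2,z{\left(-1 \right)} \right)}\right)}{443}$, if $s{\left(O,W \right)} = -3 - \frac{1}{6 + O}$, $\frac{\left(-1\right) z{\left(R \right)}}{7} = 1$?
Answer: $- \frac{9}{443} \approx -0.020316$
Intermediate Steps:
$z{\left(R \right)} = -7$ ($z{\left(R \right)} = \left(-7\right) 1 = -7$)
$Z = 1$ ($Z = -8 + 9 = 1$)
$\frac{4 \left(Z + s{\left(-2,z{\left(-1 \right)} \right)}\right)}{443} = \frac{4 \left(1 + \frac{-19 - -6}{6 - 2}\right)}{443} = 4 \left(1 + \frac{-19 + 6}{4}\right) \frac{1}{443} = 4 \left(1 + \frac{1}{4} \left(-13\right)\right) \frac{1}{443} = 4 \left(1 - \frac{13}{4}\right) \frac{1}{443} = 4 \left(- \frac{9}{4}\right) \frac{1}{443} = \left(-9\right) \frac{1}{443} = - \frac{9}{443}$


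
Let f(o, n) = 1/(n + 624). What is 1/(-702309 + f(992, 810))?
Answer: -1434/1007111105 ≈ -1.4239e-6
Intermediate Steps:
f(o, n) = 1/(624 + n)
1/(-702309 + f(992, 810)) = 1/(-702309 + 1/(624 + 810)) = 1/(-702309 + 1/1434) = 1/(-1007111105/1434) = -1434/1007111105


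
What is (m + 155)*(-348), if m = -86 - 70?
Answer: 348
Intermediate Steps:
m = -156
(m + 155)*(-348) = (-156 + 155)*(-348) = -1*(-348) = 348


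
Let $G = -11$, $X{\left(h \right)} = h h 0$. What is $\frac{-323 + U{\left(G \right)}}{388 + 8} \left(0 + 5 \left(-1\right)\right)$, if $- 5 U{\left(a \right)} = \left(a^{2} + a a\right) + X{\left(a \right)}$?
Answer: $\frac{619}{132} \approx 4.6894$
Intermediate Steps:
$X{\left(h \right)} = 0$ ($X{\left(h \right)} = h^{2} \cdot 0 = 0$)
$U{\left(a \right)} = - \frac{2 a^{2}}{5}$ ($U{\left(a \right)} = - \frac{\left(a^{2} + a a\right) + 0}{5} = - \frac{\left(a^{2} + a^{2}\right) + 0}{5} = - \frac{2 a^{2} + 0}{5} = - \frac{2 a^{2}}{5}$)
$\frac{-323 + U{\left(G \right)}}{388 + 8} \left(0 + 5 \left(-1\right)\right) = \frac{-323 - \frac{2 \left(-11\right)^{2}}{5}}{388 + 8} \left(0 + 5 \left(-1\right)\right) = \frac{-323 - \frac{242}{5}}{396} \left(0 - 5\right) = \left(-323 - \frac{242}{5}\right) \frac{1}{396} \left(-5\right) = \left(- \frac{1857}{5}\right) \frac{1}{396} \left(-5\right) = \left(- \frac{619}{660}\right) \left(-5\right) = \frac{619}{132}$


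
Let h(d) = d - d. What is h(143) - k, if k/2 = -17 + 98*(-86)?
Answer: 16890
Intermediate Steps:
h(d) = 0
k = -16890 (k = 2*(-17 + 98*(-86)) = 2*(-17 - 8428) = 2*(-8445) = -16890)
h(143) - k = 0 - 1*(-16890) = 0 + 16890 = 16890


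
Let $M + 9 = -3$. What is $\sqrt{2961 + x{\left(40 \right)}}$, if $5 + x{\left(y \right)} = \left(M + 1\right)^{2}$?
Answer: $\sqrt{3077} \approx 55.471$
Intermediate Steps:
$M = -12$ ($M = -9 - 3 = -12$)
$x{\left(y \right)} = 116$ ($x{\left(y \right)} = -5 + \left(-12 + 1\right)^{2} = -5 + \left(-11\right)^{2} = -5 + 121 = 116$)
$\sqrt{2961 + x{\left(40 \right)}} = \sqrt{2961 + 116} = \sqrt{3077}$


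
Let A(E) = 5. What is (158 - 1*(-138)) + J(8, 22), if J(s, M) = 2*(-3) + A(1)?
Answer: 295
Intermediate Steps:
J(s, M) = -1 (J(s, M) = 2*(-3) + 5 = -6 + 5 = -1)
(158 - 1*(-138)) + J(8, 22) = (158 - 1*(-138)) - 1 = (158 + 138) - 1 = 296 - 1 = 295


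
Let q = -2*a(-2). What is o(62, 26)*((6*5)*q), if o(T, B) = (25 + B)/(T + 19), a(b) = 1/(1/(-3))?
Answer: 340/3 ≈ 113.33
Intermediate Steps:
a(b) = -3 (a(b) = 1/(-⅓) = -3)
o(T, B) = (25 + B)/(19 + T)
q = 6 (q = -2*(-3) = 6)
o(62, 26)*((6*5)*q) = ((25 + 26)/(19 + 62))*((6*5)*6) = (51/81)*(30*6) = ((1/81)*51)*180 = (17/27)*180 = 340/3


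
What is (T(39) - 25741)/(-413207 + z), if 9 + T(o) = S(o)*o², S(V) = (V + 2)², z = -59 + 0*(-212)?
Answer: -2531051/413266 ≈ -6.1245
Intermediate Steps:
z = -59 (z = -59 + 0 = -59)
S(V) = (2 + V)²
T(o) = -9 + o²*(2 + o)² (T(o) = -9 + (2 + o)²*o² = -9 + o²*(2 + o)²)
(T(39) - 25741)/(-413207 + z) = ((-9 + 39²*(2 + 39)²) - 25741)/(-413207 - 59) = ((-9 + 1521*41²) - 25741)/(-413266) = ((-9 + 1521*1681) - 25741)*(-1/413266) = ((-9 + 2556801) - 25741)*(-1/413266) = (2556792 - 25741)*(-1/413266) = 2531051*(-1/413266) = -2531051/413266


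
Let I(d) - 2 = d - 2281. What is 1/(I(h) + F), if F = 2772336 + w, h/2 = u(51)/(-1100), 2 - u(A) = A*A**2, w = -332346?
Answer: 50/121897609 ≈ 4.1018e-7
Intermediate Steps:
u(A) = 2 - A**3 (u(A) = 2 - A*A**2 = 2 - A**3)
h = 12059/50 (h = 2*((2 - 1*51**3)/(-1100)) = 2*((2 - 1*132651)*(-1/1100)) = 2*((2 - 132651)*(-1/1100)) = 2*(-132649*(-1/1100)) = 2*(12059/100) = 12059/50 ≈ 241.18)
F = 2439990 (F = 2772336 - 332346 = 2439990)
I(d) = -2279 + d (I(d) = 2 + (d - 2281) = 2 + (-2281 + d) = -2279 + d)
1/(I(h) + F) = 1/((-2279 + 12059/50) + 2439990) = 1/(-101891/50 + 2439990) = 1/(121897609/50) = 50/121897609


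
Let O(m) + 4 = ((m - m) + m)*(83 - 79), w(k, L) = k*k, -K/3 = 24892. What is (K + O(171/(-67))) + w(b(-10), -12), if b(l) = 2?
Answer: -5003976/67 ≈ -74686.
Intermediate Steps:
K = -74676 (K = -3*24892 = -74676)
w(k, L) = k²
O(m) = -4 + 4*m (O(m) = -4 + ((m - m) + m)*(83 - 79) = -4 + (0 + m)*4 = -4 + m*4 = -4 + 4*m)
(K + O(171/(-67))) + w(b(-10), -12) = (-74676 + (-4 + 4*(171/(-67)))) + 2² = (-74676 + (-4 + 4*(171*(-1/67)))) + 4 = (-74676 + (-4 + 4*(-171/67))) + 4 = (-74676 + (-4 - 684/67)) + 4 = (-74676 - 952/67) + 4 = -5004244/67 + 4 = -5003976/67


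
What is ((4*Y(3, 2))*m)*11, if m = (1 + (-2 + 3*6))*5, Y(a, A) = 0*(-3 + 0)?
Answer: 0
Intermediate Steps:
Y(a, A) = 0 (Y(a, A) = 0*(-3) = 0)
m = 85 (m = (1 + (-2 + 18))*5 = (1 + 16)*5 = 17*5 = 85)
((4*Y(3, 2))*m)*11 = ((4*0)*85)*11 = (0*85)*11 = 0*11 = 0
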